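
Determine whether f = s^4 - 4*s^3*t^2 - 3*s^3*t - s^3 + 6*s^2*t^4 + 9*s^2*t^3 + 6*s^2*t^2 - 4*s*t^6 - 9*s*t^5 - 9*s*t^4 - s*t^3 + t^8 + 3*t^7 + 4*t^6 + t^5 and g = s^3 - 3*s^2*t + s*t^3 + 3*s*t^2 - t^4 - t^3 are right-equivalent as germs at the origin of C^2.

Yes.

The Hessian of f at 0 is [[0, 0], [0, 0]] with rank 0, so corank 2. A Groebner basis of the Jacobian ideal J(f) in C{s,t} is {3*s^2/2 + t^4 + t^3/2, s^3, s^2*t - s^2/2 - t^3/6, s^2/2 + s*t^2 + t^3/6}; counting standard monomials gives mu = 7. Corank 2; j^3 = -s^3 is a perfect cube, so E-series; the 4-jet and mu = 7 give E_7. The Hessian of g at 0 is [[0, 0], [0, 0]] with rank 0, so corank 2. A Groebner basis of the Jacobian ideal J(g) in C{s,t} is {s^3 - 3*s^2*t - 6*s^2 + 12*s*t - 6*t^2, 3*s^2 + s*t^2 - 6*s*t + 3*t^2, 3*s^2 - 6*s*t + t^3 + 3*t^2}; counting standard monomials gives mu = 7. Corank 2; j^3 = (s - t)^3 is a perfect cube, so E-series; the 4-jet and mu = 7 give E_7. Both have type E_7, hence right-equivalent.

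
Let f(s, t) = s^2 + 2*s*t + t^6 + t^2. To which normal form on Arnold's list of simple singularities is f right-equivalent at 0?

A5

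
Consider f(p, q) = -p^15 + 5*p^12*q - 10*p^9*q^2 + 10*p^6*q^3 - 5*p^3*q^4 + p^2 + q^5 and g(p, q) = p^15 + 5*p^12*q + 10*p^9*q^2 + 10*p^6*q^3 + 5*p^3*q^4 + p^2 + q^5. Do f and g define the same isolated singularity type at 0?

The Hessian of f at 0 has rank 1. Corank 1: A-series; mu = 4 gives A_4. The Hessian of g at 0 has rank 1. Corank 1: A-series; mu = 4 gives A_4. Both have type A_4, hence right-equivalent.

Yes.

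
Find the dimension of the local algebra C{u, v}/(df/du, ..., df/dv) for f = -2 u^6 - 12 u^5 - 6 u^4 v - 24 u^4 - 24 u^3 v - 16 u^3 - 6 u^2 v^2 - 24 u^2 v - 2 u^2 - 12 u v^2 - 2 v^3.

2

The Hessian of f at 0 has rank 1. Corank 1: A-series; mu = 2 gives A_2.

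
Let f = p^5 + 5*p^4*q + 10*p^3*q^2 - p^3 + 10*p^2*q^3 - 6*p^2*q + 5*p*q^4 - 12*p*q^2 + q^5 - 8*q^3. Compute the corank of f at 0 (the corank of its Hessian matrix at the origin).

Hessian at 0 has rank 0.

2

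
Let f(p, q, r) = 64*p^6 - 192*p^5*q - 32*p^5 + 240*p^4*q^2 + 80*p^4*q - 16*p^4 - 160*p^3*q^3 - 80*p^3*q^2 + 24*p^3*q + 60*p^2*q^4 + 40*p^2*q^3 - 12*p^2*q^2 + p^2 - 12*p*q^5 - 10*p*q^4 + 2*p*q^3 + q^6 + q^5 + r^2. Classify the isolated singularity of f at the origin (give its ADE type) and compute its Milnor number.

Type A4, Milnor number mu = 4.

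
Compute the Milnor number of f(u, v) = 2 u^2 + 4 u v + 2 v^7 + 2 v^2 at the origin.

6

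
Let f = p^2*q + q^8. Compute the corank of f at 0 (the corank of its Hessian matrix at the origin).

Hessian at 0 has rank 0.

2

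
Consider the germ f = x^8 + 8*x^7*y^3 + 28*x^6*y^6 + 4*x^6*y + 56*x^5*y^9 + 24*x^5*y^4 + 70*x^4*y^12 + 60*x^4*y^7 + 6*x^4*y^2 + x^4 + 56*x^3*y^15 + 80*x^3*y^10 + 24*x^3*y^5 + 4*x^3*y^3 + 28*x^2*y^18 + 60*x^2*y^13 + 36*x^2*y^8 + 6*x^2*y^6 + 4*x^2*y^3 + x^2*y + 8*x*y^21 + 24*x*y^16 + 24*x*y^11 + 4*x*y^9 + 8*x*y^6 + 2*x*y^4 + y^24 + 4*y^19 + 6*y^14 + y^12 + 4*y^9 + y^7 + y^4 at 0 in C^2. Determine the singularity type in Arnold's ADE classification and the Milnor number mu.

Type D_{5}, Milnor number mu = 5.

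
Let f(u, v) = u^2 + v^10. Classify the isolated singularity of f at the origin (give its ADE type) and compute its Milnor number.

Type A9, Milnor number mu = 9.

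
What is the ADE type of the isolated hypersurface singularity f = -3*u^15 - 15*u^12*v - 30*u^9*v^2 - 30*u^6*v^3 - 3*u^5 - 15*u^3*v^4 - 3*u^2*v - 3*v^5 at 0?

D_6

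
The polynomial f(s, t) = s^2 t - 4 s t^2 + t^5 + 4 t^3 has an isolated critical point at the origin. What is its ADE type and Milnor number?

Type D6, Milnor number mu = 6.

The Hessian of f at 0 has rank 0. Corank 2; j^3 = t*(s - 2*t)^2 has shape L^2 M (L != M), so D-series; mu = 6 gives D_6.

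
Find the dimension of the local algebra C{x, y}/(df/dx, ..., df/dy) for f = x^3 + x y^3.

The Hessian of f at 0 has rank 0. Corank 2; j^3 = x^3 is a perfect cube, so E-series; the 4-jet and mu = 7 give E_7.

7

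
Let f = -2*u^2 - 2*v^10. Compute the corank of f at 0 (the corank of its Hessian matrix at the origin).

The Hessian at 0 is [[-4, 0], [0, 0]] of rank 1; hence corank 1.

1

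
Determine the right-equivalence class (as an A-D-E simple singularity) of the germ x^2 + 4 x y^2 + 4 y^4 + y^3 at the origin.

The Hessian of f at 0 has rank 1. Corank 1: A-series; mu = 2 gives A_2.

A2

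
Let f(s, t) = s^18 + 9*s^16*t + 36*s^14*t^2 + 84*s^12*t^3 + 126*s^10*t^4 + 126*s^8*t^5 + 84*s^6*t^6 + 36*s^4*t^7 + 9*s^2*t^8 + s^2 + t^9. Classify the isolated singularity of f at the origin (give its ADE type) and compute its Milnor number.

Type A_{8}, Milnor number mu = 8.

The Hessian of f at 0 is [[2, 0], [0, 0]] with rank 1, so corank 1. A Groebner basis of the Jacobian ideal J(f) in C{s,t} is {t^8, s}; counting standard monomials gives mu = 8. Corank 1: A-series; mu = 8 gives A_8.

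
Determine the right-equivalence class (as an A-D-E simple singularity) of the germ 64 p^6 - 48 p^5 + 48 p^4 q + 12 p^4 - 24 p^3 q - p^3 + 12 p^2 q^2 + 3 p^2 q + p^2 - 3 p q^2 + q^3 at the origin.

The Hessian of f at 0 is [[2, 0], [0, 0]] with rank 1, so corank 1. A Groebner basis of the Jacobian ideal J(f) in C{p,q} is {q^2, p}; counting standard monomials gives mu = 2. Corank 1: A-series; mu = 2 gives A_2.

A_{2}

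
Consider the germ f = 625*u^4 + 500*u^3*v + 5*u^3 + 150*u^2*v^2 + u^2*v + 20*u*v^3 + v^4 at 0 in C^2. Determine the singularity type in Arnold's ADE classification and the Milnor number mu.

The Hessian of f at 0 has rank 0. Corank 2; j^3 = u^2*(5*u + v) has shape L^2 M (L != M), so D-series; mu = 5 gives D_5.

Type D5, Milnor number mu = 5.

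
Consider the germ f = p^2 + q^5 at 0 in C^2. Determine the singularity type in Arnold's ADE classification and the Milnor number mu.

The Hessian of f at 0 is [[2, 0], [0, 0]] with rank 1, so corank 1. A Groebner basis of the Jacobian ideal J(f) in C{p,q} is {q^4, p}; counting standard monomials gives mu = 4. Corank 1: A-series; mu = 4 gives A_4.

Type A_4, Milnor number mu = 4.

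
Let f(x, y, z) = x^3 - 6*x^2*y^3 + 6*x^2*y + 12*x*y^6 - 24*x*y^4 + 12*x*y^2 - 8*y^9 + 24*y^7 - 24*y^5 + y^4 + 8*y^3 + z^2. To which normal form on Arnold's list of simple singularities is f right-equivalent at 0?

The Hessian of f at 0 is [[0, 0, 0], [0, 0, 0], [0, 0, 2]] with rank 1, so corank 2. A Groebner basis of the Jacobian ideal J(f) in C{x,y,z} is {y^3, x^2 + 4*x*y + 4*y^2, z}; counting standard monomials gives mu = 6. Corank 2; j^3 = (x + 2*y)^3 is a perfect cube, so E-series; the 4-jet and mu = 6 give E_6.

E_6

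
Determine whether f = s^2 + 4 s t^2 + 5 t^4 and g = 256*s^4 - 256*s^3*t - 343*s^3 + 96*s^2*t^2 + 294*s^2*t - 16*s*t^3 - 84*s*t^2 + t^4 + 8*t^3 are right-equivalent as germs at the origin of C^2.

The Hessian of f at 0 is [[2, 0], [0, 0]] with rank 1, so corank 1. A Groebner basis of the Jacobian ideal J(f) in C{s,t} is {s^2, s*t, s/2 + t^2}; counting standard monomials gives mu = 3. Corank 1: A-series; mu = 3 gives A_3. The Hessian of g at 0 is [[0, 0], [0, 0]] with rank 0, so corank 2. A Groebner basis of the Jacobian ideal J(g) in C{s,t} is {t^4, s*t^2 - 23*t^3/84, s^2 - 4*s*t/7 + 4*t^2/49}; counting standard monomials gives mu = 6. Corank 2; j^3 = -(7*s - 2*t)^3 is a perfect cube, so E-series; the 4-jet and mu = 6 give E_6. f is A_3 but g is E_6, hence not right-equivalent.

No.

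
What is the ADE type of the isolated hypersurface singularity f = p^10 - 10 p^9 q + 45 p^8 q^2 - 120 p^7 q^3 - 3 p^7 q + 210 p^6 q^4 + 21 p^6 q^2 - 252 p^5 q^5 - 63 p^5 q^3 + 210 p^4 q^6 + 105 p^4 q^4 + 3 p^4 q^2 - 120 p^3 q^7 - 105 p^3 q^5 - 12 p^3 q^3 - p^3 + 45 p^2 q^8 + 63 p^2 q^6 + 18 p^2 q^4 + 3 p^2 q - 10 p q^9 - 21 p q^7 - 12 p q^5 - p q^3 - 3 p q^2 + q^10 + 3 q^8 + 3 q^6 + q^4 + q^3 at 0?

E_{7}

The Hessian of f at 0 is [[0, 0], [0, 0]] with rank 0, so corank 2. A Groebner basis of the Jacobian ideal J(f) in C{p,q} is {p^3 - 3*p^2*q - 6*p^2 + 12*p*q - 6*q^2, 3*p^2 + p*q^2 - 6*p*q + 3*q^2, 3*p^2 - 6*p*q + q^3 + 3*q^2}; counting standard monomials gives mu = 7. Corank 2; j^3 = -(p - q)^3 is a perfect cube, so E-series; the 4-jet and mu = 7 give E_7.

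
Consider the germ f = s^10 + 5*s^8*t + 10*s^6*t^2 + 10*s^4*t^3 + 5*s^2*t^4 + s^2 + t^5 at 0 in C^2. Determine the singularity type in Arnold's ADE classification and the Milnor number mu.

The Hessian of f at 0 has rank 1. Corank 1: A-series; mu = 4 gives A_4.

Type A4, Milnor number mu = 4.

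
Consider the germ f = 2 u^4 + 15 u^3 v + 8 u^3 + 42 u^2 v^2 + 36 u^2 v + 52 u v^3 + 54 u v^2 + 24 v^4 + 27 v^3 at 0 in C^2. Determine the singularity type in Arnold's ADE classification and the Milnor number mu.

The Hessian of f at 0 is [[0, 0], [0, 0]] with rank 0, so corank 2. A Groebner basis of the Jacobian ideal J(f) in C{u,v} is {768*u^2 + 2304*u*v + v^4 + 8*v^3 + 1728*v^2, u^3 + 252*u^2 + 756*u*v + 6*v^3 + 567*v^2, u^2*v - 104*u^2 - 312*u*v - 10*v^3/3 - 234*v^2, 32*u^2 + u*v^2 + 96*u*v + 11*v^3/6 + 72*v^2}; counting standard monomials gives mu = 7. Corank 2; j^3 = (2*u + 3*v)^3 is a perfect cube, so E-series; the 4-jet and mu = 7 give E_7.

Type E_{7}, Milnor number mu = 7.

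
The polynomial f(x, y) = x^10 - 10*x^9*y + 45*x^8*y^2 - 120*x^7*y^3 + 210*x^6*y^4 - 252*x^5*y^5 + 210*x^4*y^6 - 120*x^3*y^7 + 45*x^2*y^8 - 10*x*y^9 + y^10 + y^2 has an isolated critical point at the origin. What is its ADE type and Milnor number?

Type A9, Milnor number mu = 9.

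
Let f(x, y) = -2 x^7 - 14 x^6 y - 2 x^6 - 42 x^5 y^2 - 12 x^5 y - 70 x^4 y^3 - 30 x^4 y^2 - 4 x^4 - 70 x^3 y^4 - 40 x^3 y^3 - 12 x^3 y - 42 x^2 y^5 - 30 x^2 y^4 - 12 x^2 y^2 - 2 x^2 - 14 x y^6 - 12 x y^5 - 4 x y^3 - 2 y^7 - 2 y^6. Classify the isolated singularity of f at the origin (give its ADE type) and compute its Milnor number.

Type A_{6}, Milnor number mu = 6.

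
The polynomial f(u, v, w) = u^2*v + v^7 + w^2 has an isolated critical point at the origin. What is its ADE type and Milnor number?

The Hessian of f at 0 has rank 1. Corank 2; j^3 = u^2*v has shape L^2 M (L != M), so D-series; mu = 8 gives D_8.

Type D_8, Milnor number mu = 8.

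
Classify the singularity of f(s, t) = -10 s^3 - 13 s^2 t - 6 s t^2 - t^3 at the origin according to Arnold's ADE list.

D4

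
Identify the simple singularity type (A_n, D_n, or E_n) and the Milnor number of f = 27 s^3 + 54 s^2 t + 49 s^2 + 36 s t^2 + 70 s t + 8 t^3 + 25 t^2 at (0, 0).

Type A2, Milnor number mu = 2.

The Hessian of f at 0 is [[98, 70], [70, 50]] with rank 1, so corank 1. A Groebner basis of the Jacobian ideal J(f) in C{s,t} is {t^2, s + 5*t/7}; counting standard monomials gives mu = 2. Corank 1: A-series; mu = 2 gives A_2.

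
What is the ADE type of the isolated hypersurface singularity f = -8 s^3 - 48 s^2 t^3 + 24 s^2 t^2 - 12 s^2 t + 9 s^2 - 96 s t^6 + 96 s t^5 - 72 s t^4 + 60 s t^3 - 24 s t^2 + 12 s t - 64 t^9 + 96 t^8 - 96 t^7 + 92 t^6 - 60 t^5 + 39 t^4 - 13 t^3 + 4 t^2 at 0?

A2

The Hessian of f at 0 is [[18, 12], [12, 8]] with rank 1, so corank 1. A Groebner basis of the Jacobian ideal J(f) in C{s,t} is {t^2, s + 2*t/3}; counting standard monomials gives mu = 2. Corank 1: A-series; mu = 2 gives A_2.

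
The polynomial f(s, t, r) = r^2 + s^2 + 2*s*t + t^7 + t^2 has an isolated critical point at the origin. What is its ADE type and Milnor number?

Type A_{6}, Milnor number mu = 6.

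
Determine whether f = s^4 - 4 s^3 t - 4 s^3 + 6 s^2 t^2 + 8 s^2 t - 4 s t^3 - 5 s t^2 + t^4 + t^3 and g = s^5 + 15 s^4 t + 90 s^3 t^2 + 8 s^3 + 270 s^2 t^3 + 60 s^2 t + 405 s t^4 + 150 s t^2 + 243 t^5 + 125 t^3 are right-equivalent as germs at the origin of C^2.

No.

The Hessian of f at 0 has rank 0. Corank 2; j^3 = -(s - t)*(2*s - t)^2 has shape L^2 M (L != M), so D-series; mu = 5 gives D_5. The Hessian of g at 0 has rank 0. Corank 2; j^3 = (2*s + 5*t)^3 is a perfect cube, so E-series; the 5-jet and mu = 8 give E_8. f is D_5 but g is E_8, hence not right-equivalent.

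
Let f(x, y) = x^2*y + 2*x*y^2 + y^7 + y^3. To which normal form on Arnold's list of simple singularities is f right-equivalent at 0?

D_{8}

The Hessian of f at 0 has rank 0. Corank 2; j^3 = y*(x + y)^2 has shape L^2 M (L != M), so D-series; mu = 8 gives D_8.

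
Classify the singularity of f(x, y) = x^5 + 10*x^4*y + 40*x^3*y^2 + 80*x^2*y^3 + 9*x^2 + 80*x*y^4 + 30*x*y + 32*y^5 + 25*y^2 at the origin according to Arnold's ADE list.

The Hessian of f at 0 is [[18, 30], [30, 50]] with rank 1, so corank 1. A Groebner basis of the Jacobian ideal J(f) in C{x,y} is {y^4, x + 5*y/3}; counting standard monomials gives mu = 4. Corank 1: A-series; mu = 4 gives A_4.

A_{4}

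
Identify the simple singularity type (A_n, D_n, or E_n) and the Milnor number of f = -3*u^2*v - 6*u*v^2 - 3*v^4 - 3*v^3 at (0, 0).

Type D_{5}, Milnor number mu = 5.

The Hessian of f at 0 has rank 0. Corank 2; j^3 = -3*v*(u + v)^2 has shape L^2 M (L != M), so D-series; mu = 5 gives D_5.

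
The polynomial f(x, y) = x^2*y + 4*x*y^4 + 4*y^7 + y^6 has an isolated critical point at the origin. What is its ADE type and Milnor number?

The Hessian of f at 0 has rank 0. Corank 2; j^3 = x^2*y has shape L^2 M (L != M), so D-series; mu = 7 gives D_7.

Type D7, Milnor number mu = 7.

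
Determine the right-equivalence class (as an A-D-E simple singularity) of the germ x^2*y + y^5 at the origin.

D_6

The Hessian of f at 0 has rank 0. Corank 2; j^3 = x^2*y has shape L^2 M (L != M), so D-series; mu = 6 gives D_6.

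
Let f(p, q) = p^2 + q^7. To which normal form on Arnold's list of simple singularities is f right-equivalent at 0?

A6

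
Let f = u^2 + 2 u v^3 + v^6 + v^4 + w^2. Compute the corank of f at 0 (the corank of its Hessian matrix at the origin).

The Hessian at 0 is [[2, 0, 0], [0, 0, 0], [0, 0, 2]] of rank 2; hence corank 1.

1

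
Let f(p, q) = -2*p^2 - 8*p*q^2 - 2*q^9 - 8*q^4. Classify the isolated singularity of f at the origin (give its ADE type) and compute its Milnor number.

The Hessian of f at 0 has rank 1. Corank 1: A-series; mu = 8 gives A_8.

Type A8, Milnor number mu = 8.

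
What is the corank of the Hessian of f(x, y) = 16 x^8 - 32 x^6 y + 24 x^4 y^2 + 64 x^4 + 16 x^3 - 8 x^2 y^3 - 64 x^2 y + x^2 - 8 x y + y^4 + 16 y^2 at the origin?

1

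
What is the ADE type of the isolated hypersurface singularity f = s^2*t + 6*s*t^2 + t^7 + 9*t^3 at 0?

The Hessian of f at 0 has rank 0. Corank 2; j^3 = t*(s + 3*t)^2 has shape L^2 M (L != M), so D-series; mu = 8 gives D_8.

D_{8}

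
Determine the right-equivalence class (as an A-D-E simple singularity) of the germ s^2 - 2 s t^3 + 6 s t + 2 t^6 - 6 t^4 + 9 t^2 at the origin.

The Hessian of f at 0 has rank 1. Corank 1: A-series; mu = 5 gives A_5.

A_5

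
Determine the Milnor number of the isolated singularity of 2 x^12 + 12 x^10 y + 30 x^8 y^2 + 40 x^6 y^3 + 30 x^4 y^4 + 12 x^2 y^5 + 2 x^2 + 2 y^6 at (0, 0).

The Hessian of f at 0 has rank 1. Corank 1: A-series; mu = 5 gives A_5.

5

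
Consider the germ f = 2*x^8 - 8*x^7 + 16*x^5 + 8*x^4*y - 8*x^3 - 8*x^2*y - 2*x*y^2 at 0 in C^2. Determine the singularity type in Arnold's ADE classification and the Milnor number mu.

The Hessian of f at 0 is [[0, 0], [0, 0]] with rank 0, so corank 2. A Groebner basis of the Jacobian ideal J(f) in C{x,y} is {x^2*y^2 + 8*x^2*y + 4*x^2 + 8*x*y^2 + 6*x*y + 2*y^3 + 2*y^2, -24*x^2*y - 16*x^2 + x*y^3 - 24*x*y^2 - 20*x*y - 6*y^3 - 6*y^2, 64*x^2*y + 48*x^2 + 64*x*y^2 + 56*x*y + y^4 + 16*y^3 + 16*y^2, x^3 + 3*x^2*y/2 + 3*x*y^2/4 + y^3/8}; counting standard monomials gives mu = 9. Corank 2; j^3 = -2*x*(2*x + y)^2 has shape L^2 M (L != M), so D-series; mu = 9 gives D_9.

Type D_9, Milnor number mu = 9.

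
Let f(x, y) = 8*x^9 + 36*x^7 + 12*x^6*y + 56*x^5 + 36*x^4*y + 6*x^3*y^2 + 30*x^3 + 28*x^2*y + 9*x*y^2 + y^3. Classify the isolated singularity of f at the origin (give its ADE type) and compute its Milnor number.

The Hessian of f at 0 is [[0, 0], [0, 0]] with rank 0, so corank 2. A Groebner basis of the Jacobian ideal J(f) in C{x,y} is {y^3, x^2 - 3*y^2/26, x*y + 9*y^2/26}; counting standard monomials gives mu = 4. Corank 2; j^3 = (3*x + y)*(10*x^2 + 6*x*y + y^2) splits into three distinct lines over C (the quadratic factor has nonzero discriminant), so D_4.

Type D_{4}, Milnor number mu = 4.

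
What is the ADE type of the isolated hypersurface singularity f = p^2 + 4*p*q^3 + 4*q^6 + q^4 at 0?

A_3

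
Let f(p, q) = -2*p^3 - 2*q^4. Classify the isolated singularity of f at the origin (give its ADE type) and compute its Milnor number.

Type E_{6}, Milnor number mu = 6.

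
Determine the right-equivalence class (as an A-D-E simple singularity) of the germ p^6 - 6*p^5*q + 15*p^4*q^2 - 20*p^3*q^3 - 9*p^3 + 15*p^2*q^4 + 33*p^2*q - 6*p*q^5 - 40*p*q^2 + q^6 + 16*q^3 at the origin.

The Hessian of f at 0 is [[0, 0], [0, 0]] with rank 0, so corank 2. A Groebner basis of the Jacobian ideal J(f) in C{p,q} is {243*p*q/2 + q^5 - 162*q^2, p*q^2 - 4*q^3/3, p^2 - 7*p*q/3 + 4*q^2/3}; counting standard monomials gives mu = 7. Corank 2; j^3 = -(p - q)*(3*p - 4*q)^2 has shape L^2 M (L != M), so D-series; mu = 7 gives D_7.

D_{7}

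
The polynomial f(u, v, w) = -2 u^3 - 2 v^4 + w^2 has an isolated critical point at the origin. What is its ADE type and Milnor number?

Type E_{6}, Milnor number mu = 6.

The Hessian of f at 0 is [[0, 0, 0], [0, 0, 0], [0, 0, 2]] with rank 1, so corank 2. A Groebner basis of the Jacobian ideal J(f) in C{u,v,w} is {v^3, u^2, w}; counting standard monomials gives mu = 6. Corank 2; j^3 = -2*u^3 is a perfect cube, so E-series; the 4-jet and mu = 6 give E_6.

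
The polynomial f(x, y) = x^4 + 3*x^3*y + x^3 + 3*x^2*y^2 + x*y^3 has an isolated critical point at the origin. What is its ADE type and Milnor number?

The Hessian of f at 0 has rank 0. Corank 2; j^3 = x^3 is a perfect cube, so E-series; the 4-jet and mu = 7 give E_7.

Type E_{7}, Milnor number mu = 7.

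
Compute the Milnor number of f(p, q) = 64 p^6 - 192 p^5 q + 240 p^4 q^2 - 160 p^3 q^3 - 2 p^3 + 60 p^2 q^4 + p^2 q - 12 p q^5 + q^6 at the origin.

7

The Hessian of f at 0 has rank 0. Corank 2; j^3 = -p^2*(2*p - q) has shape L^2 M (L != M), so D-series; mu = 7 gives D_7.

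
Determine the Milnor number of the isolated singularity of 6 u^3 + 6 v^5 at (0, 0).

The Hessian of f at 0 has rank 0. Corank 2; j^3 = 6*u^3 is a perfect cube, so E-series; the 5-jet and mu = 8 give E_8.

8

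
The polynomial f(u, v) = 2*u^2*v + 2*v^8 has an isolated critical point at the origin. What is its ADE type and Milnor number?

The Hessian of f at 0 is [[0, 0], [0, 0]] with rank 0, so corank 2. A Groebner basis of the Jacobian ideal J(f) in C{u,v} is {u^2/8 + v^7, u^3, u*v}; counting standard monomials gives mu = 9. Corank 2; j^3 = 2*u^2*v has shape L^2 M (L != M), so D-series; mu = 9 gives D_9.

Type D9, Milnor number mu = 9.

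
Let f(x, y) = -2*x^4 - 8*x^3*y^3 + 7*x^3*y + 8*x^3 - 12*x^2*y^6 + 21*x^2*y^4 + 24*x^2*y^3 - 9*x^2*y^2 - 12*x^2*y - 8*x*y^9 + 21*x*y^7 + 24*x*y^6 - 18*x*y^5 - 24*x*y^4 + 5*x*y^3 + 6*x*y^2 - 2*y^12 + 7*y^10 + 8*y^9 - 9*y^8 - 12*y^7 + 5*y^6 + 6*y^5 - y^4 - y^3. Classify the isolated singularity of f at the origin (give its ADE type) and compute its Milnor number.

The Hessian of f at 0 is [[0, 0], [0, 0]] with rank 0, so corank 2. A Groebner basis of the Jacobian ideal J(f) in C{x,y} is {768*x^2 - 768*x*y + y^4 + 8*y^3 + 192*y^2, x^3 - 36*x^2 + 36*x*y - y^3/2 - 9*y^2, x^2*y - 40*x^2 + 40*x*y - 2*y^3/3 - 10*y^2, -32*x^2 + x*y^2 + 32*x*y - 5*y^3/6 - 8*y^2}; counting standard monomials gives mu = 7. Corank 2; j^3 = (2*x - y)^3 is a perfect cube, so E-series; the 4-jet and mu = 7 give E_7.

Type E_{7}, Milnor number mu = 7.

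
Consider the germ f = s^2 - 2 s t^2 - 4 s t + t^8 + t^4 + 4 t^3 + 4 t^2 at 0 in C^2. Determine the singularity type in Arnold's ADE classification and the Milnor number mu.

The Hessian of f at 0 is [[2, -4], [-4, 8]] with rank 1, so corank 1. A Groebner basis of the Jacobian ideal J(f) in C{s,t} is {s^4 - 24*s^3 + 112*s^2*t - 176*s^2 + 448*s*t - 192*s + 384*t, s^3*t - 6*s^3 + 24*s^2*t - 32*s^2 + 80*s*t - 32*s + 64*t, -s + t^2 + 2*t}; counting standard monomials gives mu = 7. Corank 1: A-series; mu = 7 gives A_7.

Type A_7, Milnor number mu = 7.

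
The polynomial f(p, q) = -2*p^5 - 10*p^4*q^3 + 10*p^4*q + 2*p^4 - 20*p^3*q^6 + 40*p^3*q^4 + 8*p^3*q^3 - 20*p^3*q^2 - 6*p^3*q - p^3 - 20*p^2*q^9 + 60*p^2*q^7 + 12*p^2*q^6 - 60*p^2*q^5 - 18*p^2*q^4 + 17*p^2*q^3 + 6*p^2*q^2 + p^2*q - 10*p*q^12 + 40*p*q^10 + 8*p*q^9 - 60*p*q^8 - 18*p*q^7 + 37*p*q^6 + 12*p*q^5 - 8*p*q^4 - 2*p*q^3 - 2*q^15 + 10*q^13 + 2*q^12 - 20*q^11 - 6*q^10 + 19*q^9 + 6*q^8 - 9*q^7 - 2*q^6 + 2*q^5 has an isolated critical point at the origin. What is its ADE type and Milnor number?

Type D_6, Milnor number mu = 6.

The Hessian of f at 0 has rank 0. Corank 2; j^3 = -p^2*(p - q) has shape L^2 M (L != M), so D-series; mu = 6 gives D_6.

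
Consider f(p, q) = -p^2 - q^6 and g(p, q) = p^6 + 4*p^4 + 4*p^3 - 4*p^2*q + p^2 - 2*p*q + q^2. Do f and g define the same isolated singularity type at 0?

Yes.

The Hessian of f at 0 has rank 1. Corank 1: A-series; mu = 5 gives A_5. The Hessian of g at 0 has rank 1. Corank 1: A-series; mu = 5 gives A_5. Both have type A_5, hence right-equivalent.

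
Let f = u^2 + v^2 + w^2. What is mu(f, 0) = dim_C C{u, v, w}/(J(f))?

1

The Hessian of f at 0 has rank 3. Corank 0: nondegenerate Morse point, so A_1.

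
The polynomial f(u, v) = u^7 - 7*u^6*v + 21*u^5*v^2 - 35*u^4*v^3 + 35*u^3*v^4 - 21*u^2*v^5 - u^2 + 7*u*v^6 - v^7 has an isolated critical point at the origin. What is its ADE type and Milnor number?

Type A_{6}, Milnor number mu = 6.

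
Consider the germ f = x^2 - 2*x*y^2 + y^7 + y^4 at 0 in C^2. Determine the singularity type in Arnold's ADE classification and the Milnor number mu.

Type A_6, Milnor number mu = 6.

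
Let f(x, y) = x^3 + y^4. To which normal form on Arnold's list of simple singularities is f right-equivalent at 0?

The Hessian of f at 0 has rank 0. Corank 2; j^3 = x^3 is a perfect cube, so E-series; the 4-jet and mu = 6 give E_6.

E_6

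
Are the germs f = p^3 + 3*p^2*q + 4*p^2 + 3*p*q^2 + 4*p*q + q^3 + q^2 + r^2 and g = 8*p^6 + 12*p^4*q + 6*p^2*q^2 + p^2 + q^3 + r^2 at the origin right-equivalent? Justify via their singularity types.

The Hessian of f at 0 is [[8, 4, 0], [4, 2, 0], [0, 0, 2]] with rank 2, so corank 1. A Groebner basis of the Jacobian ideal J(f) in C{p,q,r} is {q^2, p + q/2, r}; counting standard monomials gives mu = 2. Corank 1: A-series; mu = 2 gives A_2. The Hessian of g at 0 is [[2, 0, 0], [0, 0, 0], [0, 0, 2]] with rank 2, so corank 1. A Groebner basis of the Jacobian ideal J(g) in C{p,q,r} is {q^2, p, r}; counting standard monomials gives mu = 2. Corank 1: A-series; mu = 2 gives A_2. Both have type A_2, hence right-equivalent.

Yes.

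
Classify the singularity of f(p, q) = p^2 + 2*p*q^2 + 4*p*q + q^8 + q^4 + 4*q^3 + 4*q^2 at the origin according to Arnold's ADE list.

The Hessian of f at 0 is [[2, 4], [4, 8]] with rank 1, so corank 1. A Groebner basis of the Jacobian ideal J(f) in C{p,q} is {p^4 + 24*p^3 + 112*p^2*q - 176*p^2 - 448*p*q + 192*p + 384*q, p^3*q - 6*p^3 - 24*p^2*q + 32*p^2 + 80*p*q - 32*p - 64*q, p + q^2 + 2*q}; counting standard monomials gives mu = 7. Corank 1: A-series; mu = 7 gives A_7.

A7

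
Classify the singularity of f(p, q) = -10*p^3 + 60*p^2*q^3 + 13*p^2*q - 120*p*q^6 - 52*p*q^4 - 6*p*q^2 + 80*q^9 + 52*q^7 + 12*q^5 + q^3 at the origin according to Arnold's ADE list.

D_4

The Hessian of f at 0 has rank 0. Corank 2; j^3 = -(2*p - q)*(5*p^2 - 4*p*q + q^2) splits into three distinct lines over C (the quadratic factor has nonzero discriminant), so D_4.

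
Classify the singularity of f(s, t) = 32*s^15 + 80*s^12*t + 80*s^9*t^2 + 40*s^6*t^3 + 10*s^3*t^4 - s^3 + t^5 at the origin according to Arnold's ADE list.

E_8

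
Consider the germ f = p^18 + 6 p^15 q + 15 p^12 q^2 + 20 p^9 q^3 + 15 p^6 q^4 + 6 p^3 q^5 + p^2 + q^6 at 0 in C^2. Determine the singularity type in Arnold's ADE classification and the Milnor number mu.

Type A_{5}, Milnor number mu = 5.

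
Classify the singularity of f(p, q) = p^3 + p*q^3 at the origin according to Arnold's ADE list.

The Hessian of f at 0 has rank 0. Corank 2; j^3 = p^3 is a perfect cube, so E-series; the 4-jet and mu = 7 give E_7.

E_7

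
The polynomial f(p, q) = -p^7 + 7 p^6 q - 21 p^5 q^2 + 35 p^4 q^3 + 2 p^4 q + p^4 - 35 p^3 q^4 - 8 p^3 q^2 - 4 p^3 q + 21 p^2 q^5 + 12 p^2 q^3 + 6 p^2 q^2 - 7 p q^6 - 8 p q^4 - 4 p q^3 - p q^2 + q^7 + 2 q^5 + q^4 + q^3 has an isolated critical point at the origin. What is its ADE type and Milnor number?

Type D_{5}, Milnor number mu = 5.

The Hessian of f at 0 has rank 0. Corank 2; j^3 = -q^2*(p - q) has shape L^2 M (L != M), so D-series; mu = 5 gives D_5.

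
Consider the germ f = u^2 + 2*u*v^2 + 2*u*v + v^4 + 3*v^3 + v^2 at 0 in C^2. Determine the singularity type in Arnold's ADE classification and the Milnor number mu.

The Hessian of f at 0 is [[2, 2], [2, 2]] with rank 1, so corank 1. A Groebner basis of the Jacobian ideal J(f) in C{u,v} is {v^2, u + v}; counting standard monomials gives mu = 2. Corank 1: A-series; mu = 2 gives A_2.

Type A_2, Milnor number mu = 2.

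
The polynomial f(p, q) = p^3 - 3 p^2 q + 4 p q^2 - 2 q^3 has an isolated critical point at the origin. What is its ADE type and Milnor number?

Type D4, Milnor number mu = 4.

The Hessian of f at 0 is [[0, 0], [0, 0]] with rank 0, so corank 2. A Groebner basis of the Jacobian ideal J(f) in C{p,q} is {q^3, p^2 - 2*q^2/3, p*q - q^2}; counting standard monomials gives mu = 4. Corank 2; j^3 = (p - q)*(p^2 - 2*p*q + 2*q^2) splits into three distinct lines over C (the quadratic factor has nonzero discriminant), so D_4.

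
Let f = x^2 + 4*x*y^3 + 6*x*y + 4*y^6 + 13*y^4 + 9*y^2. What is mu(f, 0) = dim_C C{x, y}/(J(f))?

3

The Hessian of f at 0 is [[2, 6], [6, 18]] with rank 1, so corank 1. A Groebner basis of the Jacobian ideal J(f) in C{x,y} is {y^3, x + 3*y}; counting standard monomials gives mu = 3. Corank 1: A-series; mu = 3 gives A_3.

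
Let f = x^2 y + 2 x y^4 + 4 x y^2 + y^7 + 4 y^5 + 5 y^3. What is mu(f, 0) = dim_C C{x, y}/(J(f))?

The Hessian of f at 0 is [[0, 0], [0, 0]] with rank 0, so corank 2. A Groebner basis of the Jacobian ideal J(f) in C{x,y} is {y^3, x^2 - y^2, x*y + 2*y^2}; counting standard monomials gives mu = 4. Corank 2; j^3 = y*(x^2 + 4*x*y + 5*y^2) splits into three distinct lines over C (the quadratic factor has nonzero discriminant), so D_4.

4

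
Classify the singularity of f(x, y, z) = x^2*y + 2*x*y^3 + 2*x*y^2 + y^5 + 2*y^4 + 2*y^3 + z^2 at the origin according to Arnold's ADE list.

D_{4}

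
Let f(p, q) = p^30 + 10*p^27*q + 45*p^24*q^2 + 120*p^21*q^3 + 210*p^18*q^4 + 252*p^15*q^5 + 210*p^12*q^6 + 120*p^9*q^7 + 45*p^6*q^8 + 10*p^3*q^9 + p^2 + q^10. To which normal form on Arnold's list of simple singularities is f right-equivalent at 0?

The Hessian of f at 0 is [[2, 0], [0, 0]] with rank 1, so corank 1. A Groebner basis of the Jacobian ideal J(f) in C{p,q} is {q^9, p}; counting standard monomials gives mu = 9. Corank 1: A-series; mu = 9 gives A_9.

A9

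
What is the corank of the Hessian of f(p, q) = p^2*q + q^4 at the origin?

2

The Hessian at 0 is [[0, 0], [0, 0]] of rank 0; hence corank 2.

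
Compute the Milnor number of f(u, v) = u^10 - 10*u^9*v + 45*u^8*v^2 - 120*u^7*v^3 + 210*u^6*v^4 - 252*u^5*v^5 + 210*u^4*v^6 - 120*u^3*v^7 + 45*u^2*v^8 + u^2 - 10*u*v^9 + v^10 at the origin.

9

The Hessian of f at 0 is [[2, 0], [0, 0]] with rank 1, so corank 1. A Groebner basis of the Jacobian ideal J(f) in C{u,v} is {v^9, u}; counting standard monomials gives mu = 9. Corank 1: A-series; mu = 9 gives A_9.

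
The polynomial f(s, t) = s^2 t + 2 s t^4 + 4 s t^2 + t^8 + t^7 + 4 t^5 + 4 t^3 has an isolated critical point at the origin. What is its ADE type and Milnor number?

Type D_9, Milnor number mu = 9.

The Hessian of f at 0 has rank 0. Corank 2; j^3 = t*(s + 2*t)^2 has shape L^2 M (L != M), so D-series; mu = 9 gives D_9.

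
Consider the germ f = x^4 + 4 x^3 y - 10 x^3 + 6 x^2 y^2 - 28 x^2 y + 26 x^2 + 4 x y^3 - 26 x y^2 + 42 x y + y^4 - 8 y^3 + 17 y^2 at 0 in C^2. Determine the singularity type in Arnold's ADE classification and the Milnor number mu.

The Hessian of f at 0 has rank 2. Corank 0: nondegenerate Morse point, so A_1.

Type A_1, Milnor number mu = 1.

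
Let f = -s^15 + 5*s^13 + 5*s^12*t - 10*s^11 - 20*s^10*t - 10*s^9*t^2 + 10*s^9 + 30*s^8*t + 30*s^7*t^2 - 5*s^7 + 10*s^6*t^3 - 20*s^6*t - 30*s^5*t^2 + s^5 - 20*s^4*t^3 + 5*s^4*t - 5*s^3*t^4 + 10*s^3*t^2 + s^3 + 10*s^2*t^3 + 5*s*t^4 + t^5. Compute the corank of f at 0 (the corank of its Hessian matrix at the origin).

2

The Hessian at 0 is [[0, 0], [0, 0]] of rank 0; hence corank 2.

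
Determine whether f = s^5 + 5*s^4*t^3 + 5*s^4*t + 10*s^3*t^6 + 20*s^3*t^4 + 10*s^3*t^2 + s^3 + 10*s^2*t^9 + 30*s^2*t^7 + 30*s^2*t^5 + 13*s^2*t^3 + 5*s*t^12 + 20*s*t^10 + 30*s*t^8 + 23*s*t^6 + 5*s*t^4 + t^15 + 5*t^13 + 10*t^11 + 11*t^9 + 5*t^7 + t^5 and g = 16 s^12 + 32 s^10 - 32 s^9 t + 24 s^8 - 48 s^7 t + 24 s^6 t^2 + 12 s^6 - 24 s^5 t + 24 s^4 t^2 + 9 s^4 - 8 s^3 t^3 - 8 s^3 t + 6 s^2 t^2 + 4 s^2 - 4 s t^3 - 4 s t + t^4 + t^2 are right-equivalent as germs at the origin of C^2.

No.

The Hessian of f at 0 has rank 0. Corank 2; j^3 = s^3 is a perfect cube, so E-series; the 5-jet and mu = 8 give E_8. The Hessian of g at 0 has rank 1. Corank 1: A-series; mu = 3 gives A_3. f is E_8 but g is A_3, hence not right-equivalent.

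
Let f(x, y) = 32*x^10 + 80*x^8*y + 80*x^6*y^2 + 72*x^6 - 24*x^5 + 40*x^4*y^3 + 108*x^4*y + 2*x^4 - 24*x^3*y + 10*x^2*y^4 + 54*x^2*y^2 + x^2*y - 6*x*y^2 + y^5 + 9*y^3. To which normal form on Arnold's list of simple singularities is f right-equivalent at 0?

D_6

The Hessian of f at 0 is [[0, 0], [0, 0]] with rank 0, so corank 2. A Groebner basis of the Jacobian ideal J(f) in C{x,y} is {x^3 - 486*x^2/2911 + 2921*x*y/5822 - 15*y^2/5822, x^2*y - x*y/6 + y^2/2, 54*x^2/2911 + x*y^2 - 8743*x*y/52398 + 5827*y^2/17466, 36*x^2/2911 - 14575*x*y/157194 + y^3 + 8743*y^2/52398}; counting standard monomials gives mu = 6. Corank 2; j^3 = y*(x - 3*y)^2 has shape L^2 M (L != M), so D-series; mu = 6 gives D_6.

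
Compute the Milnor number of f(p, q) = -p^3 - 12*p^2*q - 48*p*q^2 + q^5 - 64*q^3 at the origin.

The Hessian of f at 0 has rank 0. Corank 2; j^3 = -(p + 4*q)^3 is a perfect cube, so E-series; the 5-jet and mu = 8 give E_8.

8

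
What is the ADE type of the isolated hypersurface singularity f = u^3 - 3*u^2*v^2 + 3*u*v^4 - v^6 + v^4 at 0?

The Hessian of f at 0 is [[0, 0], [0, 0]] with rank 0, so corank 2. A Groebner basis of the Jacobian ideal J(f) in C{u,v} is {u^3, u^2*v, -u^2/2 + u*v^2, v^3}; counting standard monomials gives mu = 6. Corank 2; j^3 = u^3 is a perfect cube, so E-series; the 4-jet and mu = 6 give E_6.

E_6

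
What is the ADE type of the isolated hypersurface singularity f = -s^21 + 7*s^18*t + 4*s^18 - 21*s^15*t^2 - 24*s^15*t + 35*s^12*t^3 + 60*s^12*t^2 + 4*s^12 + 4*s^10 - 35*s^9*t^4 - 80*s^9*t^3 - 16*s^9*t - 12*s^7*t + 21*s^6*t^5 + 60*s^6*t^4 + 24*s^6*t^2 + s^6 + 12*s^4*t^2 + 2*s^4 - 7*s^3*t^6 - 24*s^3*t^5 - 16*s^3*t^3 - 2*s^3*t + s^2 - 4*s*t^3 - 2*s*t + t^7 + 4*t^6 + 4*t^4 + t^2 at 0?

A6

The Hessian of f at 0 has rank 1. Corank 1: A-series; mu = 6 gives A_6.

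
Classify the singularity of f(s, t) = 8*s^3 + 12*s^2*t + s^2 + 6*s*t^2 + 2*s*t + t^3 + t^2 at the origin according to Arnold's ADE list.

A_2

The Hessian of f at 0 is [[2, 2], [2, 2]] with rank 1, so corank 1. A Groebner basis of the Jacobian ideal J(f) in C{s,t} is {t^2, s + t}; counting standard monomials gives mu = 2. Corank 1: A-series; mu = 2 gives A_2.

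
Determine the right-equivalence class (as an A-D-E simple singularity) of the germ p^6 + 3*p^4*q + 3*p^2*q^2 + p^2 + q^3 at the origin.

The Hessian of f at 0 has rank 1. Corank 1: A-series; mu = 2 gives A_2.

A_{2}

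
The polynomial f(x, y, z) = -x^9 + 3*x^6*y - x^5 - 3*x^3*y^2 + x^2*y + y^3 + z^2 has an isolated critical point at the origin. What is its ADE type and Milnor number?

Type D_{4}, Milnor number mu = 4.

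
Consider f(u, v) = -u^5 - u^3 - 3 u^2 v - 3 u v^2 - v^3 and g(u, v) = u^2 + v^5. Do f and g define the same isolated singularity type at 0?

No.

The Hessian of f at 0 is [[0, 0], [0, 0]] with rank 0, so corank 2. A Groebner basis of the Jacobian ideal J(f) in C{u,v} is {v^5, u*v^3 + 3*v^4/4, u^2 + 2*u*v + v^2}; counting standard monomials gives mu = 8. Corank 2; j^3 = -(u + v)^3 is a perfect cube, so E-series; the 5-jet and mu = 8 give E_8. The Hessian of g at 0 is [[2, 0], [0, 0]] with rank 1, so corank 1. A Groebner basis of the Jacobian ideal J(g) in C{u,v} is {v^4, u}; counting standard monomials gives mu = 4. Corank 1: A-series; mu = 4 gives A_4. f is E_8 but g is A_4, hence not right-equivalent.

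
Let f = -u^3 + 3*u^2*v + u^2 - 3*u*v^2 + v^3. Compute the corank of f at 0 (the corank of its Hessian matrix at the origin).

1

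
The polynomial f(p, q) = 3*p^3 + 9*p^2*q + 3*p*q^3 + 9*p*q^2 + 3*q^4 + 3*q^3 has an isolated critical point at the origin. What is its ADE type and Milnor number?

Type E_7, Milnor number mu = 7.

The Hessian of f at 0 has rank 0. Corank 2; j^3 = 3*(p + q)^3 is a perfect cube, so E-series; the 4-jet and mu = 7 give E_7.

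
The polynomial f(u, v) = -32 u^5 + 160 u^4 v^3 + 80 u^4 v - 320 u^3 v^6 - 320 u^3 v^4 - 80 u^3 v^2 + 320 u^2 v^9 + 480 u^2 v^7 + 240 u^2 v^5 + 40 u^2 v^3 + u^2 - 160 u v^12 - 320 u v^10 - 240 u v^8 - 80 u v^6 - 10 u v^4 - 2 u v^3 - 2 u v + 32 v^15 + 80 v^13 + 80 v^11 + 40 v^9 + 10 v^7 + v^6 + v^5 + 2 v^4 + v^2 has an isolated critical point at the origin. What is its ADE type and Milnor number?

Type A_{4}, Milnor number mu = 4.

The Hessian of f at 0 has rank 1. Corank 1: A-series; mu = 4 gives A_4.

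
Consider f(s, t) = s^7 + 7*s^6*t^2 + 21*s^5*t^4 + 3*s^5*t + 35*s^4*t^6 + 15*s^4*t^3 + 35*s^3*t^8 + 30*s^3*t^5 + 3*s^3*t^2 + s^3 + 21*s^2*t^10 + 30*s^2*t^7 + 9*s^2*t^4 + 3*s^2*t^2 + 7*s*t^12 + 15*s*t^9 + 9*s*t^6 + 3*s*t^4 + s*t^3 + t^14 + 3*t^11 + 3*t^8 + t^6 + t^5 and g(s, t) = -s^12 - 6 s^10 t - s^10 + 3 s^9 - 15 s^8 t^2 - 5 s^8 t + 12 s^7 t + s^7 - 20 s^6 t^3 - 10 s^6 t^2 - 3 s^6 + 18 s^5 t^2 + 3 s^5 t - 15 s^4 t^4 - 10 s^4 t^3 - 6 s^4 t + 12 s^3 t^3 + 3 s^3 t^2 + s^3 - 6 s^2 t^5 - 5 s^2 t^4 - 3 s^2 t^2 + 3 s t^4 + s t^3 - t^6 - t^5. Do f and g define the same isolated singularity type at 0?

The Hessian of f at 0 has rank 0. Corank 2; j^3 = s^3 is a perfect cube, so E-series; the 4-jet and mu = 7 give E_7. The Hessian of g at 0 has rank 0. Corank 2; j^3 = s^3 is a perfect cube, so E-series; the 4-jet and mu = 7 give E_7. Both have type E_7, hence right-equivalent.

Yes.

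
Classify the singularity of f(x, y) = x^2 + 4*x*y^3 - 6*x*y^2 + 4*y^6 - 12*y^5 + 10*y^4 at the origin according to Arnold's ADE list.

A_3

The Hessian of f at 0 has rank 1. Corank 1: A-series; mu = 3 gives A_3.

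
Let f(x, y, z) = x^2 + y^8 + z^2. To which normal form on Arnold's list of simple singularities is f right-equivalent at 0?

The Hessian of f at 0 has rank 2. Corank 1: A-series; mu = 7 gives A_7.

A_{7}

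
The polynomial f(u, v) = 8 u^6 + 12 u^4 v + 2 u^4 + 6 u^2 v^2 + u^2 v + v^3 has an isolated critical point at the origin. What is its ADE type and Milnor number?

The Hessian of f at 0 has rank 0. Corank 2; j^3 = v*(u^2 + v^2) splits into three distinct lines over C (the quadratic factor has nonzero discriminant), so D_4.

Type D4, Milnor number mu = 4.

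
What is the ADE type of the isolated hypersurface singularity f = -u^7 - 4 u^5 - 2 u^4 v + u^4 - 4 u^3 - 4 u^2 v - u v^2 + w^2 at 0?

D5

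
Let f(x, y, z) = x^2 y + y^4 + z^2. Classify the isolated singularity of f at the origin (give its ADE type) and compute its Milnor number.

The Hessian of f at 0 is [[0, 0, 0], [0, 0, 0], [0, 0, 2]] with rank 1, so corank 2. A Groebner basis of the Jacobian ideal J(f) in C{x,y,z} is {x^3, x^2/4 + y^3, x*y, z}; counting standard monomials gives mu = 5. Corank 2; j^3 = x^2*y has shape L^2 M (L != M), so D-series; mu = 5 gives D_5.

Type D5, Milnor number mu = 5.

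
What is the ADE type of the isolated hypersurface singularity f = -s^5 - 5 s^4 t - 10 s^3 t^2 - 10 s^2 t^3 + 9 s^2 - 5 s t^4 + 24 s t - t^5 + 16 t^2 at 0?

A_4

The Hessian of f at 0 is [[18, 24], [24, 32]] with rank 1, so corank 1. A Groebner basis of the Jacobian ideal J(f) in C{s,t} is {t^4, s + 4*t/3}; counting standard monomials gives mu = 4. Corank 1: A-series; mu = 4 gives A_4.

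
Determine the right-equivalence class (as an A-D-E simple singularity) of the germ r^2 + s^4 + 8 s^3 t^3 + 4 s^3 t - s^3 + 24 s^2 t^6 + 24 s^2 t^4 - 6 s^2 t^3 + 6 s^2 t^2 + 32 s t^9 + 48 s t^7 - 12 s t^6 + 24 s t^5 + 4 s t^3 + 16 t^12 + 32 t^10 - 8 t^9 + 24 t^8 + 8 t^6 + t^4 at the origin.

E_6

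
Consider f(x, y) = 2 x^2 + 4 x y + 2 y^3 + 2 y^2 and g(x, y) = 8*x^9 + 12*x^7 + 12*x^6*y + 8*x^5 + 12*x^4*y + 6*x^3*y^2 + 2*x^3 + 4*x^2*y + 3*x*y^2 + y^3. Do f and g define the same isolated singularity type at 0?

No.

The Hessian of f at 0 is [[4, 4], [4, 4]] with rank 1, so corank 1. A Groebner basis of the Jacobian ideal J(f) in C{x,y} is {y^2, x + y}; counting standard monomials gives mu = 2. Corank 1: A-series; mu = 2 gives A_2. The Hessian of g at 0 is [[0, 0], [0, 0]] with rank 0, so corank 2. A Groebner basis of the Jacobian ideal J(g) in C{x,y} is {y^3, x^2 - 3*y^2/2, x*y + 3*y^2/2}; counting standard monomials gives mu = 4. Corank 2; j^3 = (x + y)*(2*x^2 + 2*x*y + y^2) splits into three distinct lines over C (the quadratic factor has nonzero discriminant), so D_4. f is A_2 but g is D_4, hence not right-equivalent.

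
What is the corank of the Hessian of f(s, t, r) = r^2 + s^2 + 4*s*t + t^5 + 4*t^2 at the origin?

1

The Hessian at 0 is [[2, 4, 0], [4, 8, 0], [0, 0, 2]] of rank 2; hence corank 1.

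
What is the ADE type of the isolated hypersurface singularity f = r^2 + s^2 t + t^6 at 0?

The Hessian of f at 0 has rank 1. Corank 2; j^3 = s^2*t has shape L^2 M (L != M), so D-series; mu = 7 gives D_7.

D_7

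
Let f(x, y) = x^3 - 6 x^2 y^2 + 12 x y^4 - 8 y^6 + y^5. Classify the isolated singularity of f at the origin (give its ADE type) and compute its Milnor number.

The Hessian of f at 0 has rank 0. Corank 2; j^3 = x^3 is a perfect cube, so E-series; the 5-jet and mu = 8 give E_8.

Type E_8, Milnor number mu = 8.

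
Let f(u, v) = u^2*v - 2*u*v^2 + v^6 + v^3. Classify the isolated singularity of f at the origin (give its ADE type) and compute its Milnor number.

Type D7, Milnor number mu = 7.

The Hessian of f at 0 is [[0, 0], [0, 0]] with rank 0, so corank 2. A Groebner basis of the Jacobian ideal J(f) in C{u,v} is {u^2/6 + v^5 - v^2/6, u^3 - v^3, u*v - v^2}; counting standard monomials gives mu = 7. Corank 2; j^3 = v*(u - v)^2 has shape L^2 M (L != M), so D-series; mu = 7 gives D_7.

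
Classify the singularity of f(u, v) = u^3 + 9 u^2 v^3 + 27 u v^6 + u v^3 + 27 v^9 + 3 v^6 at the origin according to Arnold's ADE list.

E_{7}

The Hessian of f at 0 has rank 0. Corank 2; j^3 = u^3 is a perfect cube, so E-series; the 4-jet and mu = 7 give E_7.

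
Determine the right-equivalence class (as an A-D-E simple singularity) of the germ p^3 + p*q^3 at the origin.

E_{7}

The Hessian of f at 0 is [[0, 0], [0, 0]] with rank 0, so corank 2. A Groebner basis of the Jacobian ideal J(f) in C{p,q} is {p^3, p*q^2, 3*p^2 + q^3}; counting standard monomials gives mu = 7. Corank 2; j^3 = p^3 is a perfect cube, so E-series; the 4-jet and mu = 7 give E_7.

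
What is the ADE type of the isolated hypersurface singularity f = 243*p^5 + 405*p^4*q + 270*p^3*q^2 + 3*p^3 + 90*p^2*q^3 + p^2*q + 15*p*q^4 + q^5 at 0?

D6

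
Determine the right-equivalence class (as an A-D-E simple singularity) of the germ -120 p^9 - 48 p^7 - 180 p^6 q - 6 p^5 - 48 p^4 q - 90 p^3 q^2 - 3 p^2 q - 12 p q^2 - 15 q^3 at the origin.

D_4

The Hessian of f at 0 has rank 0. Corank 2; j^3 = -3*q*(p^2 + 4*p*q + 5*q^2) splits into three distinct lines over C (the quadratic factor has nonzero discriminant), so D_4.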